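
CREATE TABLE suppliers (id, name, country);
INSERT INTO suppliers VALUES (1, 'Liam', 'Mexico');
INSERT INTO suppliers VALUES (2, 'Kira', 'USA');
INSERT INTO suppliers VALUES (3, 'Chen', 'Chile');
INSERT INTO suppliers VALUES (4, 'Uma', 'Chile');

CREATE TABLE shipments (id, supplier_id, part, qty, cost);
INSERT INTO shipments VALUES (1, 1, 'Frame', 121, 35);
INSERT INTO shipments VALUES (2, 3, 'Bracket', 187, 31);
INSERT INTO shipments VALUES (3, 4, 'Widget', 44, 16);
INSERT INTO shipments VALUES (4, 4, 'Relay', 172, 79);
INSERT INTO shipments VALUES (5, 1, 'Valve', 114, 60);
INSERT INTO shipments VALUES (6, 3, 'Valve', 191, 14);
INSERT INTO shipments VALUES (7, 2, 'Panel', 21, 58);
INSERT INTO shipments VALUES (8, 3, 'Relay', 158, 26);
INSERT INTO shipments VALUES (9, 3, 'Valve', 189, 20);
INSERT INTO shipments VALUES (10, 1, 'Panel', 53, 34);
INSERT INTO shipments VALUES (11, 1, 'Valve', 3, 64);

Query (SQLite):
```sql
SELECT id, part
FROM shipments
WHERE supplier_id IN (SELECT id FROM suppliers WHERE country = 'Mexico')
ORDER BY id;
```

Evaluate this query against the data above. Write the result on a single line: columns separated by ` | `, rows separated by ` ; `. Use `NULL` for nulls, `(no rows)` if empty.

1 | Frame ; 5 | Valve ; 10 | Panel ; 11 | Valve

Inner query: suppliers.id where country = 'Mexico'.
Outer: keep shipments rows whose supplier_id is in that set.
Inner query → {1}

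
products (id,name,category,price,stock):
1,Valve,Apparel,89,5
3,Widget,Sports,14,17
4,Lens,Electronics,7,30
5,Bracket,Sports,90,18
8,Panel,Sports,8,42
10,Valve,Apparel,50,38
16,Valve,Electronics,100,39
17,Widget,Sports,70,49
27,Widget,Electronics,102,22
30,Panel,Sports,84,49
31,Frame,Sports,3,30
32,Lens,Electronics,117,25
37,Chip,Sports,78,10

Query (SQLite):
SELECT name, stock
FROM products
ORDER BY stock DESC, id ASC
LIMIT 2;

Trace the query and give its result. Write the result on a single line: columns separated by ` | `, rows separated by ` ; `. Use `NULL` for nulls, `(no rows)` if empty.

Widget | 49 ; Panel | 49

Sort by stock desc, tiebreak id asc: (49, id=17), (49, id=30), (42, id=8), (39, id=16), (38, id=10) …. Take first 2.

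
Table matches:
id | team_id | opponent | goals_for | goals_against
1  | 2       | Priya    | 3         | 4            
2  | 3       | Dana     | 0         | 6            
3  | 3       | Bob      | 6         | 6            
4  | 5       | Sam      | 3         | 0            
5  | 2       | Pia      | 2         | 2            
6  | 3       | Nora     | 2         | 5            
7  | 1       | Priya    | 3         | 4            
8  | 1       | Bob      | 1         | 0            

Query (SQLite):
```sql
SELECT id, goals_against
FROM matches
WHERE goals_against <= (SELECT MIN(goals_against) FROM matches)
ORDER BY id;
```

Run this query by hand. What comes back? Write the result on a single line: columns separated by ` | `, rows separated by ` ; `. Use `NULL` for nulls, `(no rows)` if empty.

Scalar subquery: MIN(goals_against) over all matches rows = 0.
Keep rows where goals_against <= that value.

4 | 0 ; 8 | 0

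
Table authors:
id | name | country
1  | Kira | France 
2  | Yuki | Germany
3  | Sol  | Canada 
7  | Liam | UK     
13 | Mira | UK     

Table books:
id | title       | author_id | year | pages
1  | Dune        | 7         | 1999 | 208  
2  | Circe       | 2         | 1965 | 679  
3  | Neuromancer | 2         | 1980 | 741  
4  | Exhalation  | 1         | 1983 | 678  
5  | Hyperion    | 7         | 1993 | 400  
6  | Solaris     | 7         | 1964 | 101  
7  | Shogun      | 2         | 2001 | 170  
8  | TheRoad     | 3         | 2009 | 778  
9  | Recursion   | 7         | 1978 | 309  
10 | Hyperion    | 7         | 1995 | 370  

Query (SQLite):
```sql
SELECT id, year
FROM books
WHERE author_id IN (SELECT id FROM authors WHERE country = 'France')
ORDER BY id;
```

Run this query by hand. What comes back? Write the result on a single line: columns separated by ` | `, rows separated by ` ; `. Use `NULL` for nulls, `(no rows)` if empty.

Inner query: authors.id where country = 'France'.
Outer: keep books rows whose author_id is in that set.
Inner query → {1}

4 | 1983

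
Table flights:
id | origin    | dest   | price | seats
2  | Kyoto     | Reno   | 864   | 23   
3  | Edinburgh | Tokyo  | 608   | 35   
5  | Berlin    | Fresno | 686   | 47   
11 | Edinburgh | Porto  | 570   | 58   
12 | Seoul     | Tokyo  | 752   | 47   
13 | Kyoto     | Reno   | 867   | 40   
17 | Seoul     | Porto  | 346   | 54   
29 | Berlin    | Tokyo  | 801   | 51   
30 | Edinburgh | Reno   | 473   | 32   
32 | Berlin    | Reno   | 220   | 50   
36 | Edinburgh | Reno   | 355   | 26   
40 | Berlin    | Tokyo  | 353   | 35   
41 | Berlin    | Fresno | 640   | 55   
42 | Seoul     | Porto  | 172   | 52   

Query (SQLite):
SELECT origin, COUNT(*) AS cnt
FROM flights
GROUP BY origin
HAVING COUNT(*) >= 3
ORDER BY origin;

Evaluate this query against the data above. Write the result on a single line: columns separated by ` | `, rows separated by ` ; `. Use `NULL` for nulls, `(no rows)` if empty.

Berlin | 5 ; Edinburgh | 4 ; Seoul | 3

Partition flights by origin; compute COUNT(*) within each group.
HAVING: keep groups with count ≥ 3.
  Berlin: ids {5, 29, 32, 40, 41} → COUNT(*)=5
  Edinburgh: ids {3, 11, 30, 36} → COUNT(*)=4
  Kyoto: ids {2, 13} → COUNT(*)=2
  Seoul: ids {12, 17, 42} → COUNT(*)=3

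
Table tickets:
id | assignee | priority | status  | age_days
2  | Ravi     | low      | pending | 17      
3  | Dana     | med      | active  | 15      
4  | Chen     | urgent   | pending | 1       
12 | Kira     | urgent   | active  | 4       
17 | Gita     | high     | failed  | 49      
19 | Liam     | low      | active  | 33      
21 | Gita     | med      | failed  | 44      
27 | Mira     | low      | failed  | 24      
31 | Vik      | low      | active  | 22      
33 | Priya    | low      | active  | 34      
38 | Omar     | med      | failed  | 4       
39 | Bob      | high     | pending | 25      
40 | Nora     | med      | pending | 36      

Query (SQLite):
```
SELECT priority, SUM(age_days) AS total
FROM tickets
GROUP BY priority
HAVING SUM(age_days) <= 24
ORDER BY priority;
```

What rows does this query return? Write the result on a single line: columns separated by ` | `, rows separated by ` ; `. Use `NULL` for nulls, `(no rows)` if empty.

Partition tickets by priority; compute SUM(age_days) within each group.
HAVING: keep groups where SUM(age_days) <= 24.
  high: ids {17, 39} → SUM(age_days)=74
  low: ids {2, 19, 27, 31, 33} → SUM(age_days)=130
  med: ids {3, 21, 38, 40} → SUM(age_days)=99
  urgent: ids {4, 12} → SUM(age_days)=5

urgent | 5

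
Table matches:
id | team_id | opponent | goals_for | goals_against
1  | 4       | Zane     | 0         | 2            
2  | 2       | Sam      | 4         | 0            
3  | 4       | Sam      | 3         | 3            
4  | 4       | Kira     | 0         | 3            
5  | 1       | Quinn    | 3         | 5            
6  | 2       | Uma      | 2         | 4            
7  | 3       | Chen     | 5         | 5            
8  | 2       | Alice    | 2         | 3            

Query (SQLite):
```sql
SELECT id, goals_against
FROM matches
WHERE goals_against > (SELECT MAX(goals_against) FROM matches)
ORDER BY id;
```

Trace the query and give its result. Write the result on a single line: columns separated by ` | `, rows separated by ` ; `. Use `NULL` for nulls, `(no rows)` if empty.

Scalar subquery: MAX(goals_against) over all matches rows = 5.
Keep rows where goals_against > that value.

(no rows)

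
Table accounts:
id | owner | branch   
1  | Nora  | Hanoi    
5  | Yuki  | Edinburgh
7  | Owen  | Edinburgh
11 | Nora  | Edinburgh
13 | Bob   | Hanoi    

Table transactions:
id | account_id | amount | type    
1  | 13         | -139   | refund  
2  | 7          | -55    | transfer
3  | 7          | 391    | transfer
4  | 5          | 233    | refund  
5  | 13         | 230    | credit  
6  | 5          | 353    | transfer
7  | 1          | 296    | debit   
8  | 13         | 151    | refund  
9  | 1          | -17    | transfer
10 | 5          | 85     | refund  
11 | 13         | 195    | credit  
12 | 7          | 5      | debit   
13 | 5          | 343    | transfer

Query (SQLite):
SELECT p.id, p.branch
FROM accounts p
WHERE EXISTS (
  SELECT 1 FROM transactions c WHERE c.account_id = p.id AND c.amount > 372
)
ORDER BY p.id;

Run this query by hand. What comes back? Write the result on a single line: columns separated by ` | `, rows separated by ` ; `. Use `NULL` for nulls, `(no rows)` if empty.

7 | Edinburgh

For each accounts row, check whether any transactions with matching account_id has amount > 372.
Keep rows where that is true.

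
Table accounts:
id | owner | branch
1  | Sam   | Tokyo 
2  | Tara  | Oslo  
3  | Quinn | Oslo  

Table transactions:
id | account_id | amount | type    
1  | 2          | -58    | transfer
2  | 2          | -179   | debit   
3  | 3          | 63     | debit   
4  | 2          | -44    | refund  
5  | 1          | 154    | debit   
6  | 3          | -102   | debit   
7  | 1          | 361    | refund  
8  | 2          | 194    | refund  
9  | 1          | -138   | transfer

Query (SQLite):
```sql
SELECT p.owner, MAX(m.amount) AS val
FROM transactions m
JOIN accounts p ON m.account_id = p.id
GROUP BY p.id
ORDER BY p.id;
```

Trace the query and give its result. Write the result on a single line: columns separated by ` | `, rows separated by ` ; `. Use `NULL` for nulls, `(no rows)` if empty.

Sam | 361 ; Tara | 194 ; Quinn | 63

Join each transactions row to its accounts via account_id.
Group joined rows by accounts.id; compute MAX(m.amount) per group.
  1: ids {5, 7, 9} → MAX(m.amount)=361
  2: ids {1, 2, 4, 8} → MAX(m.amount)=194
  3: ids {3, 6} → MAX(m.amount)=63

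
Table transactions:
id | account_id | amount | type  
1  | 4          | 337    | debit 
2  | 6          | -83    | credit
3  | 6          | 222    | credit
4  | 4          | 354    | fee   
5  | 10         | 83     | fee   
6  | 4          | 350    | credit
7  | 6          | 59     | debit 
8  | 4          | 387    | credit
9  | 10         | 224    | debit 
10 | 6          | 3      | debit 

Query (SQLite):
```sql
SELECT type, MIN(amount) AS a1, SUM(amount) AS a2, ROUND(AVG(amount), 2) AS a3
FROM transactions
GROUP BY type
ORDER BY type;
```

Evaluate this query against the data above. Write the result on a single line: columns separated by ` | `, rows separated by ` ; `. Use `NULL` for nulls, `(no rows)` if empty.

Group transactions by type.
Per group compute: MIN(amount), SUM(amount), ROUND(AVG(amount), 2).
  credit: ids {2, 3, 6, 8} → MIN(amount)=-83, SUM(amount)=876, ROUND(AVG(amount), 2)=219
  debit: ids {1, 7, 9, 10} → MIN(amount)=3, SUM(amount)=623, ROUND(AVG(amount), 2)=155.75
  fee: ids {4, 5} → MIN(amount)=83, SUM(amount)=437, ROUND(AVG(amount), 2)=218.5

credit | -83 | 876 | 219 ; debit | 3 | 623 | 155.75 ; fee | 83 | 437 | 218.5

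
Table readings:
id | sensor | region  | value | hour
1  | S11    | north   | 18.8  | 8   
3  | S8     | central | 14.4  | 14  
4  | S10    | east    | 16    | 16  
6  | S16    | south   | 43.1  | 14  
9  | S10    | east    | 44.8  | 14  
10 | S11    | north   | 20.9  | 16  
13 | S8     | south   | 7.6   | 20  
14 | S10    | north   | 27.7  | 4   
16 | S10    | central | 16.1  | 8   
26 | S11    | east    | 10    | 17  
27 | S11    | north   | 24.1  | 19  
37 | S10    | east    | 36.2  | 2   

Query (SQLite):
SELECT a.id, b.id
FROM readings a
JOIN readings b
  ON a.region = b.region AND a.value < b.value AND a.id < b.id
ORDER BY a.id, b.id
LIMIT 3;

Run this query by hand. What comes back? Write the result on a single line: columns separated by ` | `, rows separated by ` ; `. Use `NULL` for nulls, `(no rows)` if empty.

1 | 10 ; 1 | 14 ; 1 | 27

Pairs (a,b) with same region, a.value < b.value, a.id < b.id.
region groups: central:{3,16} east:{4,9,26,37} north:{1,10,14,27} south:{6,13}
Ordered by (a.id, b.id); first 3.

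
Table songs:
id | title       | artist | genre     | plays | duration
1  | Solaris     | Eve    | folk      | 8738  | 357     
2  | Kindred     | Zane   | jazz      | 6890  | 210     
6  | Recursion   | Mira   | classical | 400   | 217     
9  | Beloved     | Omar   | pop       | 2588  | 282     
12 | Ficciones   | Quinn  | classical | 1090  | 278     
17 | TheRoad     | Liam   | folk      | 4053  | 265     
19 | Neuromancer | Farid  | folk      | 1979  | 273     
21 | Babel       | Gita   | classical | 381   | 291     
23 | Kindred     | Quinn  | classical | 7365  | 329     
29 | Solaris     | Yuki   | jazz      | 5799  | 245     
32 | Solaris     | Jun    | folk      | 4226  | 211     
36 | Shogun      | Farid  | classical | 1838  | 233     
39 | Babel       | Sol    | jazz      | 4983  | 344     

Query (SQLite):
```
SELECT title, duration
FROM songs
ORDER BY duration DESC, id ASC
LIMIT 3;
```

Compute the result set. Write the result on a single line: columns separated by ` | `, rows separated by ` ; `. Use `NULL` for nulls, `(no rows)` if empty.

Sort by duration desc, tiebreak id asc: (357, id=1), (344, id=39), (329, id=23), (291, id=21), (282, id=9), (278, id=12) …. Take first 3.

Solaris | 357 ; Babel | 344 ; Kindred | 329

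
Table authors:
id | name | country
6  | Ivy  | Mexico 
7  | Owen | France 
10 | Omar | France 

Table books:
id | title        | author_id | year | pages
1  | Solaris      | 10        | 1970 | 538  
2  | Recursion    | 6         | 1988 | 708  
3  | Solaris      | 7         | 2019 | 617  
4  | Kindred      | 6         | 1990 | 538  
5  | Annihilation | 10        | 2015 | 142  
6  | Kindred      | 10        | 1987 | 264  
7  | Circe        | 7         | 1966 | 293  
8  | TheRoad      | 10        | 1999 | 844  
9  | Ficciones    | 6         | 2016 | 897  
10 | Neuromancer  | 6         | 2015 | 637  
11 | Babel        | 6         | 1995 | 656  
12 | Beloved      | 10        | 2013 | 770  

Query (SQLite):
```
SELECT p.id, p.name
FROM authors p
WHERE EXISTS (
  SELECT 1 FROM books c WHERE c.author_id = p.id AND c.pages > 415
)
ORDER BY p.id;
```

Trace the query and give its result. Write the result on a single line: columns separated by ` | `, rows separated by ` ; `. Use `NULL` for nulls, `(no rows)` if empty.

For each authors row, check whether any books with matching author_id has pages > 415.
Keep rows where that is true.

6 | Ivy ; 7 | Owen ; 10 | Omar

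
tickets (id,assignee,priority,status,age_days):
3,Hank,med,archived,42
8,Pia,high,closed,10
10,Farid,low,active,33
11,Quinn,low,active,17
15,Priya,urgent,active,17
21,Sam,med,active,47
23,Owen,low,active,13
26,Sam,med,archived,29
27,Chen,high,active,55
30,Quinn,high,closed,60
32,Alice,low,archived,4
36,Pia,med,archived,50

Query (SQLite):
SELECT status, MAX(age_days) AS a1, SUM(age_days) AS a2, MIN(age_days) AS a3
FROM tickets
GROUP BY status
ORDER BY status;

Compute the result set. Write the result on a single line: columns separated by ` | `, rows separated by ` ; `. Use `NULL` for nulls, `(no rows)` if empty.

active | 55 | 182 | 13 ; archived | 50 | 125 | 4 ; closed | 60 | 70 | 10

Group tickets by status.
Per group compute: MAX(age_days), SUM(age_days), MIN(age_days).
  active: ids {10, 11, 15, 21, 23, 27} → MAX(age_days)=55, SUM(age_days)=182, MIN(age_days)=13
  archived: ids {3, 26, 32, 36} → MAX(age_days)=50, SUM(age_days)=125, MIN(age_days)=4
  closed: ids {8, 30} → MAX(age_days)=60, SUM(age_days)=70, MIN(age_days)=10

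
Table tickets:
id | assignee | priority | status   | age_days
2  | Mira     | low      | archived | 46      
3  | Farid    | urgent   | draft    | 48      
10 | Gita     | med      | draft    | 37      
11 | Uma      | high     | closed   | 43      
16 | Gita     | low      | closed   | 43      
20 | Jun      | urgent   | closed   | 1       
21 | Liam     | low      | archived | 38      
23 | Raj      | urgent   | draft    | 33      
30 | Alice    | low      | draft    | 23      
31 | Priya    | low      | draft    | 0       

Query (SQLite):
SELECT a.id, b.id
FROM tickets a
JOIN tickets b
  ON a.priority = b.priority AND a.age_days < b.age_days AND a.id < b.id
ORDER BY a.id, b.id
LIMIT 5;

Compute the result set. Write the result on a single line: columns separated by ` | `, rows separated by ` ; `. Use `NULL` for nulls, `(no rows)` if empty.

20 | 23

Pairs (a,b) with same priority, a.age_days < b.age_days, a.id < b.id.
priority groups: high:{11} low:{2,16,21,30,31} med:{10} urgent:{3,20,23}
Ordered by (a.id, b.id); first 5.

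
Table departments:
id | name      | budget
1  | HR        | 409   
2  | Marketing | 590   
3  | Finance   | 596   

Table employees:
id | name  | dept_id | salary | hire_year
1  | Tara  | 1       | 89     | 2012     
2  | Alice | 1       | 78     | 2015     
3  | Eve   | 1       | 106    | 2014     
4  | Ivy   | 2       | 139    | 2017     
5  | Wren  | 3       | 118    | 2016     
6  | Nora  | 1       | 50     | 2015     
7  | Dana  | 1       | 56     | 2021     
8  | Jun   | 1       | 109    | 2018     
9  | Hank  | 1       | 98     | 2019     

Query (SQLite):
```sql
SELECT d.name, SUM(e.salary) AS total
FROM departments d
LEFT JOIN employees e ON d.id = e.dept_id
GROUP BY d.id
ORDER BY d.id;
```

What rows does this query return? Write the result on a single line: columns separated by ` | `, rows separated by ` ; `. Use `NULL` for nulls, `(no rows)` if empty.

LEFT JOIN keeps every departments row; unmatched ones get NULL for employees columns.
Group by departments.id and compute SUM(e.salary). SUM over an all-NULL group is NULL.
  1: ids {1, 2, 3, 6, 7, 8, 9} → SUM(e.salary)=586
  2: ids {4} → SUM(e.salary)=139
  3: ids {5} → SUM(e.salary)=118

HR | 586 ; Marketing | 139 ; Finance | 118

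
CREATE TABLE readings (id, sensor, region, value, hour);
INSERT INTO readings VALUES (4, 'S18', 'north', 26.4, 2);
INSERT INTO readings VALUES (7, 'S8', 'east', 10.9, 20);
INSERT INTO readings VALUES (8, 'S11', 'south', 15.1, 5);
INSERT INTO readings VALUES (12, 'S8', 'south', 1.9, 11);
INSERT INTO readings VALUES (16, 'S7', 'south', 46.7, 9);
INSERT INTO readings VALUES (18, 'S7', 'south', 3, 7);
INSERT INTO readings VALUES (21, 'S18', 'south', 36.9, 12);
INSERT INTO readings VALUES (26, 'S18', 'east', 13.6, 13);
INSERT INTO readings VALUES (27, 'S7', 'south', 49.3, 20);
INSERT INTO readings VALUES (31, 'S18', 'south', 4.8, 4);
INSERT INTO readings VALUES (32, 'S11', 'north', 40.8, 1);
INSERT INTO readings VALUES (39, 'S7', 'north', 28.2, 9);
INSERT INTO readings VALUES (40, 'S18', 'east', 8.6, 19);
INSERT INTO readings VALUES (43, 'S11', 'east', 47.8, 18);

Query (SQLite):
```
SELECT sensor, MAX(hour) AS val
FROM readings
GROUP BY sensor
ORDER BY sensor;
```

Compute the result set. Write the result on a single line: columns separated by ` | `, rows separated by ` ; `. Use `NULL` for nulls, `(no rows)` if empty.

Partition readings by sensor; compute MAX(hour) within each group.
  S11: ids {8, 32, 43} → MAX(hour)=18
  S18: ids {4, 21, 26, 31, 40} → MAX(hour)=19
  S7: ids {16, 18, 27, 39} → MAX(hour)=20
  S8: ids {7, 12} → MAX(hour)=20

S11 | 18 ; S18 | 19 ; S7 | 20 ; S8 | 20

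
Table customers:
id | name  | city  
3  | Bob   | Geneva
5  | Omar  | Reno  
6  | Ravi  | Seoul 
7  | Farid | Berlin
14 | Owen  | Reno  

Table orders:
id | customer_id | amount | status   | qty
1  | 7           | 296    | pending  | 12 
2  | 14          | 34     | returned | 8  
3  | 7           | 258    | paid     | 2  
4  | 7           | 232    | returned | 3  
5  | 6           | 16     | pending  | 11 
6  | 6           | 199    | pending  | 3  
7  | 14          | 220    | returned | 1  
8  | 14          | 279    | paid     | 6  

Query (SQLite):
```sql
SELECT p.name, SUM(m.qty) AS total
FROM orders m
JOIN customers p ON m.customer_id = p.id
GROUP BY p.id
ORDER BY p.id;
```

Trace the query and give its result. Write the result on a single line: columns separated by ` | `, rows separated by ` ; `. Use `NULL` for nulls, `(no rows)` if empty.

Ravi | 14 ; Farid | 17 ; Owen | 15

Join each orders row to its customers via customer_id.
Group joined rows by customers.id; compute SUM(m.qty) per group.
  6: ids {5, 6} → SUM(m.qty)=14
  7: ids {1, 3, 4} → SUM(m.qty)=17
  14: ids {2, 7, 8} → SUM(m.qty)=15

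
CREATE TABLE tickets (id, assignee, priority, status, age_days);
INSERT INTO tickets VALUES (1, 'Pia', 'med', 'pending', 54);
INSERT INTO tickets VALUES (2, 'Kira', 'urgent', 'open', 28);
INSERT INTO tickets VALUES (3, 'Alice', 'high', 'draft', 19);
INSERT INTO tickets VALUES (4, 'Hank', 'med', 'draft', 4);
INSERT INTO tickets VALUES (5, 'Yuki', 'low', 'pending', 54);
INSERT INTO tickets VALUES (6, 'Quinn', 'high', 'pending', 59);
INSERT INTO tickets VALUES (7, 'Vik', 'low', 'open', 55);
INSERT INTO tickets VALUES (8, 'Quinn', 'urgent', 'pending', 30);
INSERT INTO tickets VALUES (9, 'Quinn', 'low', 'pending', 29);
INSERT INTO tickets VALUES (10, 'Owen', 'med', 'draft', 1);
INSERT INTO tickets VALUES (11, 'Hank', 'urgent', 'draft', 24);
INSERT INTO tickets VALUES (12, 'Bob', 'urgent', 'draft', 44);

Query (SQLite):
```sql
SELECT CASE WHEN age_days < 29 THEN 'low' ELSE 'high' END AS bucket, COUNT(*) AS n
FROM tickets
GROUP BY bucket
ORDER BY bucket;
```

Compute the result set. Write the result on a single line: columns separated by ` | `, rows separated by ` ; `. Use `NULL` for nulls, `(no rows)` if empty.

Bucket rows by age_days < 29 → 'low' else 'high'; count each bucket.

high | 7 ; low | 5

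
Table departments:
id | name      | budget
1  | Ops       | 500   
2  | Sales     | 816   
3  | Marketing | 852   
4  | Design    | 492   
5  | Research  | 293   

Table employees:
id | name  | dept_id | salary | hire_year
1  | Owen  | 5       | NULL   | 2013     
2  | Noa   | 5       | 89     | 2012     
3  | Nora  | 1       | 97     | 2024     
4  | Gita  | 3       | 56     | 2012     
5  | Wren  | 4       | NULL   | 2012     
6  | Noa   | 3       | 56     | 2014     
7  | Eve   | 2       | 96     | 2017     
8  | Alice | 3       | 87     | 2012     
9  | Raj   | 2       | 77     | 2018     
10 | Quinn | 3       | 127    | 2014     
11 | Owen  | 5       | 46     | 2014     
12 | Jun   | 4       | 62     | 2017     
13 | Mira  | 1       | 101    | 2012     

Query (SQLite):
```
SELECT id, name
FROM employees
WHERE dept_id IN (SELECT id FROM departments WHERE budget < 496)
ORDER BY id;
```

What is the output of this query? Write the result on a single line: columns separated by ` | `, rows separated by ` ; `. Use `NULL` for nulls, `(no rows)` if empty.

1 | Owen ; 2 | Noa ; 5 | Wren ; 11 | Owen ; 12 | Jun

Inner query: departments.id where budget < 496.
Outer: keep employees rows whose dept_id is in that set.
Inner query → {4, 5}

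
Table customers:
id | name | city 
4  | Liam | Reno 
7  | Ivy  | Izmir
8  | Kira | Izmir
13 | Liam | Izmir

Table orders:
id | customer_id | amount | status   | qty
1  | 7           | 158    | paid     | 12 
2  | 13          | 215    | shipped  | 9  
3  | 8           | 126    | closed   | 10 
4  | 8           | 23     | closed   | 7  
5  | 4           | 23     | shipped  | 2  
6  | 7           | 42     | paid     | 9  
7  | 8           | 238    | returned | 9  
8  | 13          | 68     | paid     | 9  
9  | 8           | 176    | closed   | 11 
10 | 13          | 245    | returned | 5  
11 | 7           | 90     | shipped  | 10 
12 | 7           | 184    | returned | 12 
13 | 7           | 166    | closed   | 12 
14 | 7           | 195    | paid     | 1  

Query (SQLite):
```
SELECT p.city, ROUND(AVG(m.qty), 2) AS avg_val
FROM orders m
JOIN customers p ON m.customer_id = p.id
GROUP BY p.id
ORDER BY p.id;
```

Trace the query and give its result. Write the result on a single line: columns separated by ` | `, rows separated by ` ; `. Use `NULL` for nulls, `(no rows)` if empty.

Join each orders row to its customers via customer_id.
Group joined rows by customers.id; compute ROUND(AVG(m.qty), 2) per group.
  4: ids {5} → ROUND(AVG(m.qty), 2)=2
  7: ids {1, 6, 11, 12, 13, 14} → ROUND(AVG(m.qty), 2)=9.33
  8: ids {3, 4, 7, 9} → ROUND(AVG(m.qty), 2)=9.25
  13: ids {2, 8, 10} → ROUND(AVG(m.qty), 2)=7.67

Reno | 2 ; Izmir | 9.33 ; Izmir | 9.25 ; Izmir | 7.67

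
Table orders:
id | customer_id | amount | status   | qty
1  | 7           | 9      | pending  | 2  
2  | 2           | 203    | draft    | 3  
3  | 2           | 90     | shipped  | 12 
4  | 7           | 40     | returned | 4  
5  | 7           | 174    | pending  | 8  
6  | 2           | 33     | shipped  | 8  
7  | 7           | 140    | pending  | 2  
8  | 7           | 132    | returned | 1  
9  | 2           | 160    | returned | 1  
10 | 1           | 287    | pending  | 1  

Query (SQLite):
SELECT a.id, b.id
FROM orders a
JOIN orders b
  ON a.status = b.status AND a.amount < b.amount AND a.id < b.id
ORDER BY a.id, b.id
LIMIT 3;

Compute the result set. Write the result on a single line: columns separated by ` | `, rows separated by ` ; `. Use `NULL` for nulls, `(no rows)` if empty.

1 | 5 ; 1 | 7 ; 1 | 10

Pairs (a,b) with same status, a.amount < b.amount, a.id < b.id.
status groups: draft:{2} pending:{1,5,7,10} returned:{4,8,9} shipped:{3,6}
Ordered by (a.id, b.id); first 3.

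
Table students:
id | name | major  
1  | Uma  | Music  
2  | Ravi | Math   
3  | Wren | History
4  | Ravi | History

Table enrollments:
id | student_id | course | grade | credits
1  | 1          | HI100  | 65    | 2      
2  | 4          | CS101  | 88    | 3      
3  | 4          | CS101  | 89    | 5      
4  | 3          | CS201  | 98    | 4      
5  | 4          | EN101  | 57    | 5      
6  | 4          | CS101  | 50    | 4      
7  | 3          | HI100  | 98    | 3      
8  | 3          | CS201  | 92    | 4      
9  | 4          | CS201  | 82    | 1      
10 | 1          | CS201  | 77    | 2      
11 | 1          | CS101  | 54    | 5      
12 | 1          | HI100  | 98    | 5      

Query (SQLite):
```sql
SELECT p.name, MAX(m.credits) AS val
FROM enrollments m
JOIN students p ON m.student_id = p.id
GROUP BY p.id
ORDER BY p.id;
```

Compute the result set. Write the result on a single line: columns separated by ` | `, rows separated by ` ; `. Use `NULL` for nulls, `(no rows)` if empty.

Uma | 5 ; Wren | 4 ; Ravi | 5

Join each enrollments row to its students via student_id.
Group joined rows by students.id; compute MAX(m.credits) per group.
  1: ids {1, 10, 11, 12} → MAX(m.credits)=5
  3: ids {4, 7, 8} → MAX(m.credits)=4
  4: ids {2, 3, 5, 6, 9} → MAX(m.credits)=5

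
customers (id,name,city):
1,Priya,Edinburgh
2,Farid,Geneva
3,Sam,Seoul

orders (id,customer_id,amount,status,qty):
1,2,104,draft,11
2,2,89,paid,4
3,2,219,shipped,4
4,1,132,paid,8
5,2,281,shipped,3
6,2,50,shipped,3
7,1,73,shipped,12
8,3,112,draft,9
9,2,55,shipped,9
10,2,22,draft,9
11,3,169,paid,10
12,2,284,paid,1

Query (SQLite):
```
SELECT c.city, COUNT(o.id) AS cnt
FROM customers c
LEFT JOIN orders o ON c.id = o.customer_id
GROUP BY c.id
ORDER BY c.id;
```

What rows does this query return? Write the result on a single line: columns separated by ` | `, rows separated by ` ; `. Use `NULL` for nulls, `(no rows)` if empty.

LEFT JOIN keeps every customers row; unmatched ones get NULL for orders columns.
Group by customers.id and compute COUNT(o.id). COUNT(col) of an all-NULL group is 0.
  1: ids {4, 7} → COUNT(o.id)=2
  2: ids {1, 2, 3, 5, 6, 9, 10, 12} → COUNT(o.id)=8
  3: ids {8, 11} → COUNT(o.id)=2

Edinburgh | 2 ; Geneva | 8 ; Seoul | 2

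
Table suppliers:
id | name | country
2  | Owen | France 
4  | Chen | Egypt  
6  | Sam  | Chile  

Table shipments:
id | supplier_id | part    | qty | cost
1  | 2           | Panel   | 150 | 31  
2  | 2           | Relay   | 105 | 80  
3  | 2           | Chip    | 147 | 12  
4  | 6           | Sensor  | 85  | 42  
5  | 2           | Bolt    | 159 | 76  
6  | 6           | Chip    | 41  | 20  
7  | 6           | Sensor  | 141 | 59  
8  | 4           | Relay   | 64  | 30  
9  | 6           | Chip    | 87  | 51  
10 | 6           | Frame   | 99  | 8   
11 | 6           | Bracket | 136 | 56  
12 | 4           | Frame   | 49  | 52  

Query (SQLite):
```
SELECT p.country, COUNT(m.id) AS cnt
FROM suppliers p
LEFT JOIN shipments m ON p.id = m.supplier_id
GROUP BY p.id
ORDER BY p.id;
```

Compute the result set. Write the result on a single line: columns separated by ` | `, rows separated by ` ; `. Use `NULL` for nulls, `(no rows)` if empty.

LEFT JOIN keeps every suppliers row; unmatched ones get NULL for shipments columns.
Group by suppliers.id and compute COUNT(m.id). COUNT(col) of an all-NULL group is 0.
  2: ids {1, 2, 3, 5} → COUNT(m.id)=4
  4: ids {8, 12} → COUNT(m.id)=2
  6: ids {4, 6, 7, 9, 10, 11} → COUNT(m.id)=6

France | 4 ; Egypt | 2 ; Chile | 6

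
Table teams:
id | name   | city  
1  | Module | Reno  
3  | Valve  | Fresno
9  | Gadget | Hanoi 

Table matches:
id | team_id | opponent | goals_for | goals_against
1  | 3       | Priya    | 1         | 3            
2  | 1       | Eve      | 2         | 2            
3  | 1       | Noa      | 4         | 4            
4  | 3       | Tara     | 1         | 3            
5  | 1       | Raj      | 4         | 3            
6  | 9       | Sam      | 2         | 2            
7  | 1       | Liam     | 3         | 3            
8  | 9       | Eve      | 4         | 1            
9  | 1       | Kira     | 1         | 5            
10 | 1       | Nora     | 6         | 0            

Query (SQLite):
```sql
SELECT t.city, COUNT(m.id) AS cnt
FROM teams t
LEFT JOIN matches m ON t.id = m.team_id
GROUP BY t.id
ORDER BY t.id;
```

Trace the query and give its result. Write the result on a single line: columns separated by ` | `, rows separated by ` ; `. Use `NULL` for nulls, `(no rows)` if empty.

LEFT JOIN keeps every teams row; unmatched ones get NULL for matches columns.
Group by teams.id and compute COUNT(m.id). COUNT(col) of an all-NULL group is 0.
  1: ids {2, 3, 5, 7, 9, 10} → COUNT(m.id)=6
  3: ids {1, 4} → COUNT(m.id)=2
  9: ids {6, 8} → COUNT(m.id)=2

Reno | 6 ; Fresno | 2 ; Hanoi | 2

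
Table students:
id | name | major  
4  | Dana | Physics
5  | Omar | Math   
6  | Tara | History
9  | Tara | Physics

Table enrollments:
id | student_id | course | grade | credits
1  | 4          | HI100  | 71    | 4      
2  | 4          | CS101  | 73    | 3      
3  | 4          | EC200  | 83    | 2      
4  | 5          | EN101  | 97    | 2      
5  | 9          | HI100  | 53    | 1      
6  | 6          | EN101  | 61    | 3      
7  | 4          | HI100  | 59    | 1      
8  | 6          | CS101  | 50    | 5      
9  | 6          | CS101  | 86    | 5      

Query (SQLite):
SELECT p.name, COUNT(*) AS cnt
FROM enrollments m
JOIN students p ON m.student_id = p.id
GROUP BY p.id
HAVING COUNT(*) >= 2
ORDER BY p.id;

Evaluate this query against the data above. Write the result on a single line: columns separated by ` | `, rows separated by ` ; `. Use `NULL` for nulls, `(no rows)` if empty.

Join each enrollments row to its students via student_id.
Group joined rows by students.id; compute COUNT(*) per group.
HAVING: keep groups with count ≥ 2.
  4: ids {1, 2, 3, 7} → COUNT(*)=4
  5: ids {4} → COUNT(*)=1
  6: ids {6, 8, 9} → COUNT(*)=3
  9: ids {5} → COUNT(*)=1

Dana | 4 ; Tara | 3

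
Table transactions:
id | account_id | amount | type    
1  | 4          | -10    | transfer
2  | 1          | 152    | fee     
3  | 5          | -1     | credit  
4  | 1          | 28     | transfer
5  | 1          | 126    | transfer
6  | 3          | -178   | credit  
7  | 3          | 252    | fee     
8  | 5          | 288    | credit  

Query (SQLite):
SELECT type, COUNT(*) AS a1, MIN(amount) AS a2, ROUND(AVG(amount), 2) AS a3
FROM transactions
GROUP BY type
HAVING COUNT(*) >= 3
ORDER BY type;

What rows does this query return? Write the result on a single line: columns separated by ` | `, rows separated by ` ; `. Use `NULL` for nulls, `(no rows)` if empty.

credit | 3 | -178 | 36.33 ; transfer | 3 | -10 | 48

Group transactions by type.
Per group compute: COUNT(*), MIN(amount), ROUND(AVG(amount), 2).
HAVING: drop groups with fewer than 3 rows.
  credit: ids {3, 6, 8} → COUNT(*)=3, MIN(amount)=-178, ROUND(AVG(amount), 2)=36.33
  fee: ids {2, 7} → COUNT(*)=2, MIN(amount)=152, ROUND(AVG(amount), 2)=202
  transfer: ids {1, 4, 5} → COUNT(*)=3, MIN(amount)=-10, ROUND(AVG(amount), 2)=48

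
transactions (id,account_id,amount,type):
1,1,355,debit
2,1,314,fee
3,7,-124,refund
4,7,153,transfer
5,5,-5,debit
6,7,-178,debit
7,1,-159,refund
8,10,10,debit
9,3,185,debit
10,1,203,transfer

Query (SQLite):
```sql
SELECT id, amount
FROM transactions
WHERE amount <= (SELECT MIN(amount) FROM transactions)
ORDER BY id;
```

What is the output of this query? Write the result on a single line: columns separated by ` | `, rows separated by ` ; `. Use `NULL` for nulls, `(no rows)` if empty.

6 | -178

Scalar subquery: MIN(amount) over all transactions rows = -178.
Keep rows where amount <= that value.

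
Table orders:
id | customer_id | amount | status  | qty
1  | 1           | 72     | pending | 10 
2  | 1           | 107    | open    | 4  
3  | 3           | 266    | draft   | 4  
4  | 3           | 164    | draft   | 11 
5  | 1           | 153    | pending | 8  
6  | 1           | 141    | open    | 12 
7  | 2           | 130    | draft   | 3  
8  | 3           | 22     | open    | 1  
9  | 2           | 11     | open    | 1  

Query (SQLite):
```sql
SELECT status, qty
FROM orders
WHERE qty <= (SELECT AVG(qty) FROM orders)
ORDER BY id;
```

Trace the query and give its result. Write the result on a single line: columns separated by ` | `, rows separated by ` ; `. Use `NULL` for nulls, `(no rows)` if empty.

Scalar subquery: AVG(qty) over all orders rows = 6.0.
Keep rows where qty <= that value.

open | 4 ; draft | 4 ; draft | 3 ; open | 1 ; open | 1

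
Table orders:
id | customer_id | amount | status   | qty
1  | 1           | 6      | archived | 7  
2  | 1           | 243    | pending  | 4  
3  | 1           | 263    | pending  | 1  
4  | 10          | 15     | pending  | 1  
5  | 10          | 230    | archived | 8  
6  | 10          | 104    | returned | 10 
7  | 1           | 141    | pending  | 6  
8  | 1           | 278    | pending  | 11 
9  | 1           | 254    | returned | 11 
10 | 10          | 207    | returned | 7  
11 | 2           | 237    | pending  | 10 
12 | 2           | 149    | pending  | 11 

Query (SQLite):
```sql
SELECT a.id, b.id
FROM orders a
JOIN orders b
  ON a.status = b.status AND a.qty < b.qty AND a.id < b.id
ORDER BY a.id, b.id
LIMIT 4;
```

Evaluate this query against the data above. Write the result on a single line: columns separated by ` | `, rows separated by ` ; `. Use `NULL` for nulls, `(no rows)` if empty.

Pairs (a,b) with same status, a.qty < b.qty, a.id < b.id.
status groups: archived:{1,5} pending:{2,3,4,7,8,11,12} returned:{6,9,10}
Ordered by (a.id, b.id); first 4.

1 | 5 ; 2 | 7 ; 2 | 8 ; 2 | 11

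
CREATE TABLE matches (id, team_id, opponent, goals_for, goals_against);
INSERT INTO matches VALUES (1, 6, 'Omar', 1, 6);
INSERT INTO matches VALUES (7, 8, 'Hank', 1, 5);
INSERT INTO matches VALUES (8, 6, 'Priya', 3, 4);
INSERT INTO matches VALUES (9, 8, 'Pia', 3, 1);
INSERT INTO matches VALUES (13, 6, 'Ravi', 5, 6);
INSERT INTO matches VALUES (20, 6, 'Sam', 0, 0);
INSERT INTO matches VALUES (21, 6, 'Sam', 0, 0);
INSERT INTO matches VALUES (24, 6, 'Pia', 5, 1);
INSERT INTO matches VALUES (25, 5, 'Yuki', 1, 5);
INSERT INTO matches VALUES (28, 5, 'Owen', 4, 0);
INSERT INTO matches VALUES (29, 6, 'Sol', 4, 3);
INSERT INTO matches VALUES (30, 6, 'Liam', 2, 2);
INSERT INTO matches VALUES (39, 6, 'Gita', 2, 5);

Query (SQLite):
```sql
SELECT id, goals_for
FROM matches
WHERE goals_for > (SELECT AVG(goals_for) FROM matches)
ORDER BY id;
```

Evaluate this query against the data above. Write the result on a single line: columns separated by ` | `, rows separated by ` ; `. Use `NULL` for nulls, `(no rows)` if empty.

8 | 3 ; 9 | 3 ; 13 | 5 ; 24 | 5 ; 28 | 4 ; 29 | 4

Scalar subquery: AVG(goals_for) over all matches rows = 2.384615 (≈; comparison uses full precision).
Keep rows where goals_for > that value.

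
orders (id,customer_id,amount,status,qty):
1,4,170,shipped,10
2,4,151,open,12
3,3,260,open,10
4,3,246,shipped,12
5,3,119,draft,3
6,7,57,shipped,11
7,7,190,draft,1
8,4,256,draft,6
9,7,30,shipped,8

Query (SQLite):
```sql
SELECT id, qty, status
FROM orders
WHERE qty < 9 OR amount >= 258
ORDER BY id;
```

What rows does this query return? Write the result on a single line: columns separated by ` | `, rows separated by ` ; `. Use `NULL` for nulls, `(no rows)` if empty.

3 | 10 | open ; 5 | 3 | draft ; 7 | 1 | draft ; 8 | 6 | draft ; 9 | 8 | shipped

qty < 9: ids {5, 7, 8, 9}
amount >= 258: ids {3}
Combine with OR.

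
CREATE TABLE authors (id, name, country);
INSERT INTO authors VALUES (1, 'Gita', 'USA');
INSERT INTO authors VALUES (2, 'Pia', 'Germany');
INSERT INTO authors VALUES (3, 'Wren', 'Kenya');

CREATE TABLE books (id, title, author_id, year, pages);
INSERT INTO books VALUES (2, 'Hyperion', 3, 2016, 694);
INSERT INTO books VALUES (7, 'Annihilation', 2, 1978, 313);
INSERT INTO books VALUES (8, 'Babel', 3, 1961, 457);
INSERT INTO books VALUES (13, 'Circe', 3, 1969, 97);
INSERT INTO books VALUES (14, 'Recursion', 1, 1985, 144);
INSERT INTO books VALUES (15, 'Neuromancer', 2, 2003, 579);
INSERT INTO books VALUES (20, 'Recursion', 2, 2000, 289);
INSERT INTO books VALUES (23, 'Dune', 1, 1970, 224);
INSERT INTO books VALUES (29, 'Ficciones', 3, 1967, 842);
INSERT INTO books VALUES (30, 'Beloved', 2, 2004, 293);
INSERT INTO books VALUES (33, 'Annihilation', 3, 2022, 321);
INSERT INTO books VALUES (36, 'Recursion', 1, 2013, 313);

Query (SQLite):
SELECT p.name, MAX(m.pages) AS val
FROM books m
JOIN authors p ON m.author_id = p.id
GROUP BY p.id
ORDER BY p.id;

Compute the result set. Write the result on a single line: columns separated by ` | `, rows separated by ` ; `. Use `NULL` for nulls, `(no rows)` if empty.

Gita | 313 ; Pia | 579 ; Wren | 842

Join each books row to its authors via author_id.
Group joined rows by authors.id; compute MAX(m.pages) per group.
  1: ids {14, 23, 36} → MAX(m.pages)=313
  2: ids {7, 15, 20, 30} → MAX(m.pages)=579
  3: ids {2, 8, 13, 29, 33} → MAX(m.pages)=842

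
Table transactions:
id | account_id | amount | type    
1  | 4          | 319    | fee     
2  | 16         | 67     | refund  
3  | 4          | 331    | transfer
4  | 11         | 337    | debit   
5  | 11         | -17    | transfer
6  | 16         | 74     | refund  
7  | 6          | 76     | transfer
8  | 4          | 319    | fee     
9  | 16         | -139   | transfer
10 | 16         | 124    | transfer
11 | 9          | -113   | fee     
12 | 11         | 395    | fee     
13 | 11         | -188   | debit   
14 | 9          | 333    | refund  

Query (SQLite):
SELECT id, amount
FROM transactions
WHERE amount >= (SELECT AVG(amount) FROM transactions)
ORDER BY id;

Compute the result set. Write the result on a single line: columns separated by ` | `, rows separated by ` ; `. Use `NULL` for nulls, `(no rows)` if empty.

Scalar subquery: AVG(amount) over all transactions rows = 137.0.
Keep rows where amount >= that value.

1 | 319 ; 3 | 331 ; 4 | 337 ; 8 | 319 ; 12 | 395 ; 14 | 333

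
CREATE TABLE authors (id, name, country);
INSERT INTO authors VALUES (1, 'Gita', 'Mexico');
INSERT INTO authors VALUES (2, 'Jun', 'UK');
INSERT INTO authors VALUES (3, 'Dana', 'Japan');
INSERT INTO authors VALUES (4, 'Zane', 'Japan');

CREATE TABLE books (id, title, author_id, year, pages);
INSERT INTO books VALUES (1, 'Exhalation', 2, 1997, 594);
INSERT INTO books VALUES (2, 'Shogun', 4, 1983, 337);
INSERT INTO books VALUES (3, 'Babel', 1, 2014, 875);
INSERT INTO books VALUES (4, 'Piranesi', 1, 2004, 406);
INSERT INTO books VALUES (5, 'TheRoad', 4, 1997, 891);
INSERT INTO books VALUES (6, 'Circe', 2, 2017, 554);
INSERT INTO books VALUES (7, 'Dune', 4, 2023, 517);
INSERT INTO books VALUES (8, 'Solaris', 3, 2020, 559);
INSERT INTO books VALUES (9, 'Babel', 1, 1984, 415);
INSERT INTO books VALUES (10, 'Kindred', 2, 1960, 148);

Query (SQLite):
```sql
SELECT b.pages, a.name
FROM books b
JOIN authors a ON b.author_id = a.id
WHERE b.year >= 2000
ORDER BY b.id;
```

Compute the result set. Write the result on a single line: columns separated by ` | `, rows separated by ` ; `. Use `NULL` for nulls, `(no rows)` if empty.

875 | Gita ; 406 | Gita ; 554 | Jun ; 517 | Zane ; 559 | Dana

Each books row matches the authors row where author_id = authors.id.
Then keep rows with b.year >= 2000.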